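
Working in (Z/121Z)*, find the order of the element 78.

11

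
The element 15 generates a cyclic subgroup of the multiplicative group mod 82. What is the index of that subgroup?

1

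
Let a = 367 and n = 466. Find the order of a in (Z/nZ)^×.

The order of 367 must divide φ(466) = φ(2)·φ(233) = 1·232 = 232 = 2^3 · 29.
Divisors of 232: 1, 2, 4, 8, 29, 58, 116, 232.
Check 367^d mod 466 for each divisor in increasing order:
367^1 ≡ 367 (mod 466)
367^2 ≡ 15 (mod 466)
367^4 ≡ 225 (mod 466)
367^8 ≡ 297 (mod 466)
367^29 ≡ 369 (mod 466)
367^58 ≡ 89 (mod 466)
367^116 ≡ 465 (mod 466)
367^232 ≡ 1 (mod 466) ✓
So ord_466(367) = 232.

232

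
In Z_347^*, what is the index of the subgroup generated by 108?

2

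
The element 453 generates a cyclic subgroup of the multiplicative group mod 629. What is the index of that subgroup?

The order of 453 must divide φ(629) = φ(17·37) = (17−1)·(37−1) = 16·36 = 576 = 2^6 · 3^2.
Divisors of 576: 1, 2, 3, 4, 6, 8, 9, 12, 16, 18, 24, 32, 36, 48, 64, 72, 96, 144, 192, 288, 576.
Compute 453^d (mod 629) for the divisors d until we hit 1:
453^1 ≡ 453 (mod 629)
453^2 ≡ 155 (mod 629)
453^3 ≡ 396 (mod 629)
453^4 ≡ 123 (mod 629)
453^6 ≡ 195 (mod 629)
453^8 ≡ 33 (mod 629)
453^9 ≡ 482 (mod 629)
453^12 ≡ 285 (mod 629)
453^16 ≡ 460 (mod 629)
453^18 ≡ 223 (mod 629)
453^24 ≡ 84 (mod 629)
453^32 ≡ 256 (mod 629)
453^36 ≡ 38 (mod 629)
453^48 ≡ 137 (mod 629)
453^64 ≡ 120 (mod 629)
453^72 ≡ 186 (mod 629)
453^96 ≡ 528 (mod 629)
453^144 ≡ 1 (mod 629) ✓
The order of 453 is 144, so the subgroup it generates has 144 elements.
[(Z/629Z)^× : ⟨453⟩] = 576/144 = 4.

4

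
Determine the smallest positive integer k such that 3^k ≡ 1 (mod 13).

3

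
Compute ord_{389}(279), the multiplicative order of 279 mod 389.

Since 279 ∈ (Z/389Z)^×, its order divides φ(389) = 389 − 1 = 388 = 2^2 · 97.
Divisors of 388: 1, 2, 4, 97, 194, 388.
Compute 279^d (mod 389) for the divisors d until we hit 1:
279^1 ≡ 279 (mod 389)
279^2 ≡ 41 (mod 389)
279^4 ≡ 125 (mod 389)
279^97 ≡ 274 (mod 389)
279^194 ≡ 388 (mod 389)
279^388 ≡ 1 (mod 389) ✓
The smallest such exponent is 388, so the order of 279 is 388.

388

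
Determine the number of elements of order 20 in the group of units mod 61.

8

φ(61) = 61 − 1 = 60 = 2^2 · 3 · 5.
In a cyclic group of order 60, there are φ(d) elements of order d for each divisor d of 60, and zero for non-divisors.
20 = 2^2 · 5 divides 60, and φ(20) = 8.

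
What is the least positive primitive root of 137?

3

φ(137) = 137 − 1 = 136 = 2^3 · 17.
g is a primitive root iff g^(136/q) ≢ 1 (mod 137) for each prime q ∈ {2, 17}.
g = 2: 2^68 ≡ 1 — hits 1, so not a primitive root.
g = 3: 3^68 ≡ 136; 3^8 ≡ 122 — none is 1, so 3 is a primitive root.
The smallest primitive root modulo 137 is 3.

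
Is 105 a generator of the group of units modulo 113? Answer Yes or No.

No

φ(113) = 113 − 1 = 112 = 2^4 · 7.
105 is a primitive root mod 113 iff 105^(φ(113)/q) ≢ 1 for every prime q | φ(113), i.e. q ∈ {2, 7}.
105^56 ≡ 1 (mod 113)  [q = 2: ≡ 1 ✗]
105^16 ≡ 49 (mod 113)  [q = 7: ≢ 1 ✓]
The check at q = 2 fails, so 105 generates a proper subgroup.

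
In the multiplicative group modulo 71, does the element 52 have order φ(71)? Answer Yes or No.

φ(71) = 71 − 1 = 70 = 2 · 5 · 7.
It suffices to check that the order of 52 is not a proper divisor of 70: compute 52^(70/q) for q ∈ {2, 5, 7}.
52^35 ≡ 70 (mod 71)  [q = 2: ≢ 1 ✓]
52^14 ≡ 54 (mod 71)  [q = 5: ≢ 1 ✓]
52^10 ≡ 37 (mod 71)  [q = 7: ≢ 1 ✓]
All checks pass, so 52 has order 70 and is a primitive root modulo 71.

Yes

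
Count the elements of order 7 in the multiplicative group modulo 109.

φ(109) = 109 − 1 = 108 = 2^2 · 3^3.
Since (Z/109Z)^× is cyclic of order 108, the number of elements of order d is φ(d) when d | 108 and 0 otherwise.
Here 108 is not a multiple of 7, so there are no elements of order 7.

0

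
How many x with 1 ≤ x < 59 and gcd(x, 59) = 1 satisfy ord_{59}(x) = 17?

φ(59) = 59 − 1 = 58 = 2 · 29.
In a cyclic group of order 58, there are φ(d) elements of order d for each divisor d of 58, and zero for non-divisors.
Since 17 ∤ 58, the count is 0.

0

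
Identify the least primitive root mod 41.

6

φ(41) = 41 − 1 = 40 = 2^3 · 5.
g is a primitive root iff g^(40/q) ≢ 1 (mod 41) for each prime q ∈ {2, 5}.
g = 2: 2^20 ≡ 1 — hits 1, so not a primitive root.
g = 3: 3^20 ≡ 40; 3^8 ≡ 1 — hits 1, so not a primitive root.
g = 4: 4^20 ≡ 1 — hits 1, so not a primitive root.
g = 5: 5^20 ≡ 1 — hits 1, so not a primitive root.
g = 6: 6^20 ≡ 40; 6^8 ≡ 10 — none is 1, so 6 is a primitive root.
Hence the least primitive root of 41 is 6.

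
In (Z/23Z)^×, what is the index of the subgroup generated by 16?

The order of 16 must divide φ(23) = 23 − 1 = 22 = 2 · 11.
Divisors of 22: 1, 2, 11, 22.
Evaluate successive powers at the divisors of 22:
16^1 ≡ 16 (mod 23)
16^2 ≡ 3 (mod 23)
16^11 ≡ 1 (mod 23) ✓
The order of 16 is 11, so the subgroup it generates has 11 elements.
[(Z/23Z)^× : ⟨16⟩] = 22/11 = 2.

2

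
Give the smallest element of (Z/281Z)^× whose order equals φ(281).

3

φ(281) = 281 − 1 = 280 = 2^3 · 5 · 7.
g is a primitive root iff g^(280/q) ≢ 1 (mod 281) for each prime q ∈ {2, 5, 7}.
g = 2: 2^140 ≡ 1 — hits 1, so not a primitive root.
g = 3: 3^140 ≡ 280; 3^56 ≡ 86; 3^40 ≡ 249 — none is 1, so 3 is a primitive root.
The smallest primitive root modulo 281 is 3.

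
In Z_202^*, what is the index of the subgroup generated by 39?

Since 39 ∈ (Z/202Z)^×, its order divides φ(202) = φ(2)·φ(101) = 1·100 = 100 = 2^2 · 5^2.
Divisors of 100: 1, 2, 4, 5, 10, 20, 25, 50, 100.
Compute 39^d (mod 202) for the divisors d until we hit 1:
39^1 ≡ 39 (mod 202)
39^2 ≡ 107 (mod 202)
39^4 ≡ 137 (mod 202)
39^5 ≡ 91 (mod 202)
39^10 ≡ 201 (mod 202)
39^20 ≡ 1 (mod 202) ✓
So ord_202(39) = 20, hence |⟨39⟩| = 20.
Index = |(Z/202Z)^×| / |⟨39⟩| = 100 / 20 = 5.

5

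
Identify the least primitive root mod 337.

10

φ(337) = 337 − 1 = 336 = 2^4 · 3 · 7.
Test candidates g = 2, 3, … against the prime factors q ∈ {2, 3, 7} of φ(337): g is a generator iff g^(336/q) ≢ 1 for every such q.
g = 2: 2^168 ≡ 1 — hits 1, so not a primitive root.
g = 3: 3^168 ≡ 1 — hits 1, so not a primitive root.
g = 4: 4^168 ≡ 1 — hits 1, so not a primitive root.
g = 5: 5^168 ≡ 336; 5^112 ≡ 1 — hits 1, so not a primitive root.
g = 6: 6^168 ≡ 1 — hits 1, so not a primitive root.
g = 7: 7^168 ≡ 1 — hits 1, so not a primitive root.
g = 8: 8^168 ≡ 1 — hits 1, so not a primitive root.
g = 9: 9^168 ≡ 1 — hits 1, so not a primitive root.
g = 10: 10^168 ≡ 336; 10^112 ≡ 128; 10^48 ≡ 175 — none is 1, so 10 is a primitive root.
The smallest primitive root modulo 337 is 10.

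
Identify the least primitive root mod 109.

φ(109) = 109 − 1 = 108 = 2^2 · 3^3.
g is a primitive root iff g^(108/q) ≢ 1 (mod 109) for each prime q ∈ {2, 3}.
g = 2: 2^54 ≡ 108; 2^36 ≡ 1 — hits 1, so not a primitive root.
g = 3: 3^54 ≡ 1 — hits 1, so not a primitive root.
g = 4: 4^54 ≡ 1 — hits 1, so not a primitive root.
g = 5: 5^54 ≡ 1 — hits 1, so not a primitive root.
g = 6: 6^54 ≡ 108; 6^36 ≡ 63 — none is 1, so 6 is a primitive root.
So 6 is the smallest generator of (Z/109Z)^×.

6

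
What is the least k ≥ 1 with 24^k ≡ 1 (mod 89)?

The order of 24 must divide φ(89) = 89 − 1 = 88 = 2^3 · 11.
Divisors of 88: 1, 2, 4, 8, 11, 22, 44, 88.
Compute 24^d (mod 89) for the divisors d until we hit 1:
24^1 ≡ 24
24^2 ≡ 42
24^4 ≡ 73
24^8 ≡ 78
24^11 ≡ 37
24^22 ≡ 34
24^44 ≡ 88
24^88 ≡ 1
Hence ord(24) = 88.

88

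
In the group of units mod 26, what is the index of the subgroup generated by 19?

1

Since 19 ∈ (Z/26Z)^×, its order divides φ(26) = φ(2)·φ(13) = 1·12 = 12 = 2^2 · 3.
Divisors of 12: 1, 2, 3, 4, 6, 12.
Test each divisor d:
19^1 ≡ 19
19^2 ≡ 23
19^3 ≡ 21
19^4 ≡ 9
19^6 ≡ 25
19^12 ≡ 1
Thus |⟨19⟩| = ord(19) = 12.
Index = |(Z/26Z)^×| / |⟨19⟩| = 12 / 12 = 1.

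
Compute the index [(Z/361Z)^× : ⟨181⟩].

1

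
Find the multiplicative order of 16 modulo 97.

12

Since 16 ∈ (Z/97Z)^×, its order divides φ(97) = 97 − 1 = 96 = 2^5 · 3.
Divisors of 96: 1, 2, 3, 4, 6, 8, 12, 16, 24, 32, 48, 96.
Evaluate successive powers at the divisors of 96:
16^1 ≡ 16 (mod 97)
16^2 ≡ 62 (mod 97)
16^3 ≡ 22 (mod 97)
16^4 ≡ 61 (mod 97)
16^6 ≡ 96 (mod 97)
16^8 ≡ 35 (mod 97)
16^12 ≡ 1 (mod 97) ✓
The smallest such exponent is 12, so the order of 16 is 12.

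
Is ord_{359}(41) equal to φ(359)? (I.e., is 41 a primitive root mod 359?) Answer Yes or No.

No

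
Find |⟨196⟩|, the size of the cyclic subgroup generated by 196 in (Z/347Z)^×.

173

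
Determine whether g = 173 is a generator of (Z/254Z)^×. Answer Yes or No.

Yes

φ(254) = φ(2)·φ(127) = 1·126 = 126 = 2 · 3^2 · 7.
173 is a primitive root mod 254 iff 173^(φ(254)/q) ≢ 1 for every prime q | φ(254), i.e. q ∈ {2, 3, 7}.
173^63 ≡ 253 (mod 254)  [q = 2: ≢ 1 ✓]
173^42 ≡ 107 (mod 254)  [q = 3: ≢ 1 ✓]
173^18 ≡ 129 (mod 254)  [q = 7: ≢ 1 ✓]
None equal 1, so ord_254(173) = 126: 173 is a primitive root.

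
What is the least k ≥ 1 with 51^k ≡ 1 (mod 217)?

15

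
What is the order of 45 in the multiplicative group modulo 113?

112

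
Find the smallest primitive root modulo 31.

φ(31) = 31 − 1 = 30 = 2 · 3 · 5.
Test candidates g = 2, 3, … against the prime factors q ∈ {2, 3, 5} of φ(31): g is a generator iff g^(30/q) ≢ 1 for every such q.
g = 2: 2^15 ≡ 1 — hits 1, so not a primitive root.
g = 3: 3^15 ≡ 30; 3^10 ≡ 25; 3^6 ≡ 16 — none is 1, so 3 is a primitive root.
So 3 is the smallest generator of (Z/31Z)^×.

3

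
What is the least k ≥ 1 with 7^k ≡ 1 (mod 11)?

By Lagrange's theorem, ord_11(7) divides φ(11) = 11 − 1 = 10 = 2 · 5.
Divisors of 10: 1, 2, 5, 10.
Evaluate successive powers at the divisors of 10:
7^1 ≡ 7 (mod 11)
7^2 ≡ 5 (mod 11)
7^5 ≡ 10 (mod 11)
7^10 ≡ 1 (mod 11) ✓
The smallest such exponent is 10, so the order of 7 is 10.

10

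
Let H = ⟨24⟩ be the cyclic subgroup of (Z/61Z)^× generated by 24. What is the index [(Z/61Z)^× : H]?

3

ord(24) | φ(61) = 61 − 1 = 60 = 2^2 · 3 · 5.
Divisors of 60: 1, 2, 3, 4, 5, 6, 10, 12, 15, 20, 30, 60.
Compute 24^d (mod 61) for the divisors d until we hit 1:
24^1 ≡ 24 (mod 61)
24^2 ≡ 27 (mod 61)
24^3 ≡ 38 (mod 61)
24^4 ≡ 58 (mod 61)
24^5 ≡ 50 (mod 61)
24^6 ≡ 41 (mod 61)
24^10 ≡ 60 (mod 61)
24^12 ≡ 34 (mod 61)
24^15 ≡ 11 (mod 61)
24^20 ≡ 1 (mod 61) ✓
So ord_61(24) = 20, hence |⟨24⟩| = 20.
The index is φ(61) / ord(24) = 60 / 20 = 3.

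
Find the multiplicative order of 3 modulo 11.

5

ord(3) | φ(11) = 11 − 1 = 10 = 2 · 5.
Divisors of 10: 1, 2, 5, 10.
Test each divisor d:
3^1 ≡ 3
3^2 ≡ 9
3^5 ≡ 1
Hence ord(3) = 5.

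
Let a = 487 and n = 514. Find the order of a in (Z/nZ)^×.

256

Since 487 ∈ (Z/514Z)^×, its order divides φ(514) = φ(2)·φ(257) = 1·256 = 256 = 2^8.
Divisors of 256: 1, 2, 4, 8, 16, 32, 64, 128, 256.
Evaluate successive powers at the divisors of 256:
487^1 ≡ 487
487^2 ≡ 215
487^4 ≡ 479
487^8 ≡ 197
487^16 ≡ 259
487^32 ≡ 261
487^64 ≡ 273
487^128 ≡ 513
487^256 ≡ 1
Hence ord(487) = 256.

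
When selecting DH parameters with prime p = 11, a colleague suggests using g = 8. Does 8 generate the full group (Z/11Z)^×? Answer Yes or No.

Yes

φ(11) = 11 − 1 = 10 = 2 · 5.
An element g generates (Z/11Z)^× iff g^(10/q) ≢ 1 (mod 11) for each prime q ∈ {2, 5}.
8^5 ≡ 10 (mod 11)  [q = 2: ≢ 1 ✓]
8^2 ≡ 9 (mod 11)  [q = 5: ≢ 1 ✓]
Every test exponent gives a nontrivial residue, hence 8 generates the full group.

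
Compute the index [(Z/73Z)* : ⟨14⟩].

1

By Lagrange's theorem, ord_73(14) divides φ(73) = 73 − 1 = 72 = 2^3 · 3^2.
Divisors of 72: 1, 2, 3, 4, 6, 8, 9, 12, 18, 24, 36, 72.
Evaluate successive powers at the divisors of 72:
14^1 ≡ 14
14^2 ≡ 50
14^3 ≡ 43
14^4 ≡ 18
14^6 ≡ 24
14^8 ≡ 32
14^9 ≡ 10
14^12 ≡ 65
14^18 ≡ 27
14^24 ≡ 64
14^36 ≡ 72
14^72 ≡ 1
Thus |⟨14⟩| = ord(14) = 72.
The index is φ(73) / ord(14) = 72 / 72 = 1.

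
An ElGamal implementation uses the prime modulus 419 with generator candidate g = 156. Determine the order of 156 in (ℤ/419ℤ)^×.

By Lagrange's theorem, ord_419(156) divides φ(419) = 419 − 1 = 418 = 2 · 11 · 19.
Divisors of 418: 1, 2, 11, 19, 22, 38, 209, 418.
Test each divisor d:
156^1 ≡ 156 (mod 419)
156^2 ≡ 34 (mod 419)
156^11 ≡ 215 (mod 419)
156^19 ≡ 169 (mod 419)
156^22 ≡ 135 (mod 419)
156^38 ≡ 69 (mod 419)
156^209 ≡ 1 (mod 419) ✓
Hence ord(156) = 209.

209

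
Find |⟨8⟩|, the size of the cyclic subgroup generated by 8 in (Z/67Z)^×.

22

ord(8) | φ(67) = 67 − 1 = 66 = 2 · 3 · 11.
Divisors of 66: 1, 2, 3, 6, 11, 22, 33, 66.
Evaluate successive powers at the divisors of 66:
8^1 ≡ 8 (mod 67)
8^2 ≡ 64 (mod 67)
8^3 ≡ 43 (mod 67)
8^6 ≡ 40 (mod 67)
8^11 ≡ 66 (mod 67)
8^22 ≡ 1 (mod 67) ✓
Hence ord(8) = 22.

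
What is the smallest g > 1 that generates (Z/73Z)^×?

φ(73) = 73 − 1 = 72 = 2^3 · 3^2.
Test candidates g = 2, 3, … against the prime factors q ∈ {2, 3} of φ(73): g is a generator iff g^(72/q) ≢ 1 for every such q.
g = 2: 2^36 ≡ 1 — hits 1, so not a primitive root.
g = 3: 3^36 ≡ 1 — hits 1, so not a primitive root.
g = 4: 4^36 ≡ 1 — hits 1, so not a primitive root.
g = 5: 5^36 ≡ 72; 5^24 ≡ 8 — none is 1, so 5 is a primitive root.
So 5 is the smallest generator of (Z/73Z)^×.

5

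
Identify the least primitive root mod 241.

φ(241) = 241 − 1 = 240 = 2^4 · 3 · 5.
g is a primitive root iff g^(240/q) ≢ 1 (mod 241) for each prime q ∈ {2, 3, 5}.
g = 2: 2^120 ≡ 1 — hits 1, so not a primitive root.
g = 3: 3^120 ≡ 1 — hits 1, so not a primitive root.
g = 4: 4^120 ≡ 1 — hits 1, so not a primitive root.
g = 5: 5^120 ≡ 1 — hits 1, so not a primitive root.
g = 6: 6^120 ≡ 1 — hits 1, so not a primitive root.
g = 7: 7^120 ≡ 240; 7^80 ≡ 15; 7^48 ≡ 91 — none is 1, so 7 is a primitive root.
So 7 is the smallest generator of (Z/241Z)^×.

7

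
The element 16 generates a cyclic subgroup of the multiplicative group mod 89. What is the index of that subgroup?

8

Since 16 ∈ (Z/89Z)^×, its order divides φ(89) = 89 − 1 = 88 = 2^3 · 11.
Divisors of 88: 1, 2, 4, 8, 11, 22, 44, 88.
Test each divisor d:
16^1 ≡ 16 (mod 89)
16^2 ≡ 78 (mod 89)
16^4 ≡ 32 (mod 89)
16^8 ≡ 45 (mod 89)
16^11 ≡ 1 (mod 89) ✓
The order of 16 is 11, so the subgroup it generates has 11 elements.
The index is φ(89) / ord(16) = 88 / 11 = 8.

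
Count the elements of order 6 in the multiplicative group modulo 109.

φ(109) = 109 − 1 = 108 = 2^2 · 3^3.
(Z/109Z)^× is cyclic (|G| = 108); a cyclic group of order m has exactly φ(d) elements of each order d | m, and none otherwise.
6 = 2 · 3 divides 108, and φ(6) = 2.

2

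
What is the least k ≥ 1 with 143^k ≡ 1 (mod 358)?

ord(143) | φ(358) = φ(2)·φ(179) = 1·178 = 178 = 2 · 89.
Divisors of 178: 1, 2, 89, 178.
Check 143^d mod 358 for each divisor in increasing order:
143^1 ≡ 143 (mod 358)
143^2 ≡ 43 (mod 358)
143^89 ≡ 357 (mod 358)
143^178 ≡ 1 (mod 358) ✓
So ord_358(143) = 178.

178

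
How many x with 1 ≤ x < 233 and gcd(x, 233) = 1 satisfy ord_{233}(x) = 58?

φ(233) = 233 − 1 = 232 = 2^3 · 29.
In a cyclic group of order 232, there are φ(d) elements of order d for each divisor d of 232, and zero for non-divisors.
58 = 2 · 29 divides 232, and φ(58) = 28.

28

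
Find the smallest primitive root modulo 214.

5

φ(214) = φ(2)·φ(107) = 1·106 = 106 = 2 · 53.
g is a primitive root iff g^(106/q) ≢ 1 (mod 214) for each prime q ∈ {2, 53}.
g = 2: gcd(2, 214) = 2 > 1, not a unit — skip.
g = 3: 3^53 ≡ 1 — hits 1, so not a primitive root.
g = 4: gcd(4, 214) = 2 > 1, not a unit — skip.
g = 5: 5^53 ≡ 213; 5^2 ≡ 25 — none is 1, so 5 is a primitive root.
So 5 is the smallest generator of (Z/214Z)^×.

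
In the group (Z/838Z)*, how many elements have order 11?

10

φ(838) = φ(2)·φ(419) = 1·418 = 418 = 2 · 11 · 19.
(Z/838Z)^× is cyclic (|G| = 418); a cyclic group of order m has exactly φ(d) elements of each order d | m, and none otherwise.
11 | 418, and φ(11) = 11 − 1 = 10.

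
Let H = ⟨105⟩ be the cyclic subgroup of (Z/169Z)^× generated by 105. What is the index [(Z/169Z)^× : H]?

ord(105) | φ(169) = φ(13^2) = 13·(13−1) = 156 = 2^2 · 3 · 13.
Divisors of 156: 1, 2, 3, 4, 6, 12, 13, 26, 39, 52, 78, 156.
Test each divisor d:
105^1 ≡ 105
105^2 ≡ 40
105^3 ≡ 144
105^4 ≡ 79
105^6 ≡ 118
105^12 ≡ 66
105^13 ≡ 1
So ord_169(105) = 13, hence |⟨105⟩| = 13.
[(Z/169Z)^× : ⟨105⟩] = 156/13 = 12.

12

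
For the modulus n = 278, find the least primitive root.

3

φ(278) = φ(2)·φ(139) = 1·138 = 138 = 2 · 3 · 23.
g is a primitive root iff g^(138/q) ≢ 1 (mod 278) for each prime q ∈ {2, 3, 23}.
g = 2: gcd(2, 278) = 2 > 1, not a unit — skip.
g = 3: 3^69 ≡ 277; 3^46 ≡ 181; 3^6 ≡ 173 — none is 1, so 3 is a primitive root.
Hence the least primitive root of 278 is 3.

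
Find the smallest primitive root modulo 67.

2

φ(67) = 67 − 1 = 66 = 2 · 3 · 11.
g is a primitive root iff g^(66/q) ≢ 1 (mod 67) for each prime q ∈ {2, 3, 11}.
g = 2: 2^33 ≡ 66; 2^22 ≡ 37; 2^6 ≡ 64 — none is 1, so 2 is a primitive root.
Hence the least primitive root of 67 is 2.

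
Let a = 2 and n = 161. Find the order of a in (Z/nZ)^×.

The order of 2 must divide φ(161) = φ(7·23) = (7−1)·(23−1) = 6·22 = 132 = 2^2 · 3 · 11.
Divisors of 132: 1, 2, 3, 4, 6, 11, 12, 22, 33, 44, 66, 132.
Check 2^d mod 161 for each divisor in increasing order:
2^1 ≡ 2
2^2 ≡ 4
2^3 ≡ 8
2^4 ≡ 16
2^6 ≡ 64
2^11 ≡ 116
2^12 ≡ 71
2^22 ≡ 93
2^33 ≡ 1
Therefore the multiplicative order of 2 modulo 161 is 33.

33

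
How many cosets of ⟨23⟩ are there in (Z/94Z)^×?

1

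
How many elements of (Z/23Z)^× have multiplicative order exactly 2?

1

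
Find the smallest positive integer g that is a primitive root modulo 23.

5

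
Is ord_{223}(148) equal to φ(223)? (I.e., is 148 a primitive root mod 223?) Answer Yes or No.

φ(223) = 223 − 1 = 222 = 2 · 3 · 37.
An element g generates (Z/223Z)^× iff g^(222/q) ≢ 1 (mod 223) for each prime q ∈ {2, 3, 37}.
148^111 ≡ 1 (mod 223)  [q = 2: ≡ 1 ✗]
148^74 ≡ 39 (mod 223)  [q = 3: ≢ 1 ✓]
148^6 ≡ 120 (mod 223)  [q = 37: ≢ 1 ✓]
Since 148^111 ≡ 1, the order of 148 divides 111 < 222, so 148 is not a primitive root.

No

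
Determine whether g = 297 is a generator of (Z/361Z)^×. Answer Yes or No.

No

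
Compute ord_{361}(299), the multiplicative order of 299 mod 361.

By Lagrange's theorem, ord_361(299) divides φ(361) = φ(19^2) = 19·(19−1) = 342 = 2 · 3^2 · 19.
Divisors of 342: 1, 2, 3, 6, 9, 18, 19, 38, 57, 114, 171, 342.
Compute 299^d (mod 361) for the divisors d until we hit 1:
299^1 ≡ 299
299^2 ≡ 234
299^3 ≡ 293
299^6 ≡ 292
299^9 ≡ 360
299^18 ≡ 1
So ord_361(299) = 18.

18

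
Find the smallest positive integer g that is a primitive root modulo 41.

6

φ(41) = 41 − 1 = 40 = 2^3 · 5.
g is a primitive root iff g^(40/q) ≢ 1 (mod 41) for each prime q ∈ {2, 5}.
g = 2: 2^20 ≡ 1 — hits 1, so not a primitive root.
g = 3: 3^20 ≡ 40; 3^8 ≡ 1 — hits 1, so not a primitive root.
g = 4: 4^20 ≡ 1 — hits 1, so not a primitive root.
g = 5: 5^20 ≡ 1 — hits 1, so not a primitive root.
g = 6: 6^20 ≡ 40; 6^8 ≡ 10 — none is 1, so 6 is a primitive root.
Hence the least primitive root of 41 is 6.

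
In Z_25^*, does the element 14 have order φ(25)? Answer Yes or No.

No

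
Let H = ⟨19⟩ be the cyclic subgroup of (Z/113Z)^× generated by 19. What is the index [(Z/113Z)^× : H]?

Since 19 ∈ (Z/113Z)^×, its order divides φ(113) = 113 − 1 = 112 = 2^4 · 7.
Divisors of 112: 1, 2, 4, 7, 8, 14, 16, 28, 56, 112.
Check 19^d mod 113 for each divisor in increasing order:
19^1 ≡ 19 (mod 113)
19^2 ≡ 22 (mod 113)
19^4 ≡ 32 (mod 113)
19^7 ≡ 42 (mod 113)
19^8 ≡ 7 (mod 113)
19^14 ≡ 69 (mod 113)
19^16 ≡ 49 (mod 113)
19^28 ≡ 15 (mod 113)
19^56 ≡ 112 (mod 113)
19^112 ≡ 1 (mod 113) ✓
So ord_113(19) = 112, hence |⟨19⟩| = 112.
Index = |(Z/113Z)^×| / |⟨19⟩| = 112 / 112 = 1.

1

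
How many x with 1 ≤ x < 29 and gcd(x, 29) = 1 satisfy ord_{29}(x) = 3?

φ(29) = 29 − 1 = 28 = 2^2 · 7.
Since (Z/29Z)^× is cyclic of order 28, the number of elements of order d is φ(d) when d | 28 and 0 otherwise.
3 does not divide 28, so no element of (Z/29Z)^× has order 3.

0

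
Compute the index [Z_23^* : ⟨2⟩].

The order of 2 must divide φ(23) = 23 − 1 = 22 = 2 · 11.
Divisors of 22: 1, 2, 11, 22.
Evaluate successive powers at the divisors of 22:
2^1 ≡ 2
2^2 ≡ 4
2^11 ≡ 1
Thus |⟨2⟩| = ord(2) = 11.
[(Z/23Z)^× : ⟨2⟩] = 22/11 = 2.

2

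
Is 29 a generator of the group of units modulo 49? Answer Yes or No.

No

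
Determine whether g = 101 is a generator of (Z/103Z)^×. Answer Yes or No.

φ(103) = 103 − 1 = 102 = 2 · 3 · 17.
Test 101^(102/q) mod 103 for each prime factor q of 102:
101^51 ≡ 102 (mod 103)  [q = 2: ≢ 1 ✓]
101^34 ≡ 46 (mod 103)  [q = 3: ≢ 1 ✓]
101^6 ≡ 64 (mod 103)  [q = 17: ≢ 1 ✓]
Every test exponent gives a nontrivial residue, hence 101 generates the full group.

Yes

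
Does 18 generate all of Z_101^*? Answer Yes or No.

Yes

φ(101) = 101 − 1 = 100 = 2^2 · 5^2.
Test 18^(100/q) mod 101 for each prime factor q of 100:
18^50 ≡ 100 (mod 101)  [q = 2: ≢ 1 ✓]
18^20 ≡ 84 (mod 101)  [q = 5: ≢ 1 ✓]
None equal 1, so ord_101(18) = 100: 18 is a primitive root.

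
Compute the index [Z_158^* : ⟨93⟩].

3

Since 93 ∈ (Z/158Z)^×, its order divides φ(158) = φ(2)·φ(79) = 1·78 = 78 = 2 · 3 · 13.
Divisors of 78: 1, 2, 3, 6, 13, 26, 39, 78.
Check 93^d mod 158 for each divisor in increasing order:
93^1 ≡ 93 (mod 158)
93^2 ≡ 117 (mod 158)
93^3 ≡ 137 (mod 158)
93^6 ≡ 125 (mod 158)
93^13 ≡ 157 (mod 158)
93^26 ≡ 1 (mod 158) ✓
The order of 93 is 26, so the subgroup it generates has 26 elements.
The index is φ(158) / ord(93) = 78 / 26 = 3.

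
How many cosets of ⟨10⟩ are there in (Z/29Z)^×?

By Lagrange's theorem, ord_29(10) divides φ(29) = 29 − 1 = 28 = 2^2 · 7.
Divisors of 28: 1, 2, 4, 7, 14, 28.
Compute 10^d (mod 29) for the divisors d until we hit 1:
10^1 ≡ 10
10^2 ≡ 13
10^4 ≡ 24
10^7 ≡ 17
10^14 ≡ 28
10^28 ≡ 1
So ord_29(10) = 28, hence |⟨10⟩| = 28.
[(Z/29Z)^× : ⟨10⟩] = 28/28 = 1.

1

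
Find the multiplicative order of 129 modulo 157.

ord(129) | φ(157) = 157 − 1 = 156 = 2^2 · 3 · 13.
Divisors of 156: 1, 2, 3, 4, 6, 12, 13, 26, 39, 52, 78, 156.
Compute 129^d (mod 157) for the divisors d until we hit 1:
129^1 ≡ 129 (mod 157)
129^2 ≡ 156 (mod 157)
129^3 ≡ 28 (mod 157)
129^4 ≡ 1 (mod 157) ✓
Hence ord(129) = 4.

4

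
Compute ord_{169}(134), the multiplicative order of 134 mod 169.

Since 134 ∈ (Z/169Z)^×, its order divides φ(169) = φ(13^2) = 13·(13−1) = 156 = 2^2 · 3 · 13.
Divisors of 156: 1, 2, 3, 4, 6, 12, 13, 26, 39, 52, 78, 156.
Check 134^d mod 169 for each divisor in increasing order:
134^1 ≡ 134 (mod 169)
134^2 ≡ 42 (mod 169)
134^3 ≡ 51 (mod 169)
134^4 ≡ 74 (mod 169)
134^6 ≡ 66 (mod 169)
134^12 ≡ 131 (mod 169)
134^13 ≡ 147 (mod 169)
134^26 ≡ 146 (mod 169)
134^39 ≡ 168 (mod 169)
134^52 ≡ 22 (mod 169)
134^78 ≡ 1 (mod 169) ✓
So ord_169(134) = 78.

78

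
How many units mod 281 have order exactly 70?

φ(281) = 281 − 1 = 280 = 2^3 · 5 · 7.
(Z/281Z)^× is cyclic (|G| = 280); a cyclic group of order m has exactly φ(d) elements of each order d | m, and none otherwise.
70 = 2 · 5 · 7 divides 280, and φ(70) = 24.

24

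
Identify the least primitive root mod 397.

φ(397) = 397 − 1 = 396 = 2^2 · 3^2 · 11.
Test candidates g = 2, 3, … against the prime factors q ∈ {2, 3, 11} of φ(397): g is a generator iff g^(396/q) ≢ 1 for every such q.
g = 2: 2^198 ≡ 396; 2^132 ≡ 1 — hits 1, so not a primitive root.
g = 3: 3^198 ≡ 1 — hits 1, so not a primitive root.
g = 4: 4^198 ≡ 1 — hits 1, so not a primitive root.
g = 5: 5^198 ≡ 396; 5^132 ≡ 362; 5^36 ≡ 290 — none is 1, so 5 is a primitive root.
The smallest primitive root modulo 397 is 5.

5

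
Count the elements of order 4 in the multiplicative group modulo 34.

2

φ(34) = φ(2)·φ(17) = 1·16 = 16 = 2^4.
(Z/34Z)^× is cyclic (|G| = 16); a cyclic group of order m has exactly φ(d) elements of each order d | m, and none otherwise.
4 = 2^2 divides 16, and φ(4) = 2.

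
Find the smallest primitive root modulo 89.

3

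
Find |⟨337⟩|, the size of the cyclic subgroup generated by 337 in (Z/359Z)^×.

ord(337) | φ(359) = 359 − 1 = 358 = 2 · 179.
Divisors of 358: 1, 2, 179, 358.
Check 337^d mod 359 for each divisor in increasing order:
337^1 ≡ 337
337^2 ≡ 125
337^179 ≡ 358
337^358 ≡ 1
So ord_359(337) = 358.

358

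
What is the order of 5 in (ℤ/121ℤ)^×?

55

The order of 5 must divide φ(121) = φ(11^2) = 11·(11−1) = 110 = 2 · 5 · 11.
Divisors of 110: 1, 2, 5, 10, 11, 22, 55, 110.
Evaluate successive powers at the divisors of 110:
5^1 ≡ 5
5^2 ≡ 25
5^5 ≡ 100
5^10 ≡ 78
5^11 ≡ 27
5^22 ≡ 3
5^55 ≡ 1
So ord_121(5) = 55.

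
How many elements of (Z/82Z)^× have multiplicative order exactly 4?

φ(82) = φ(2)·φ(41) = 1·40 = 40 = 2^3 · 5.
(Z/82Z)^× is cyclic (|G| = 40); a cyclic group of order m has exactly φ(d) elements of each order d | m, and none otherwise.
4 = 2^2 divides 40, and φ(4) = 2.

2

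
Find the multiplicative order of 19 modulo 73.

36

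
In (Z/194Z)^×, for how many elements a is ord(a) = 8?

φ(194) = φ(2)·φ(97) = 1·96 = 96 = 2^5 · 3.
Since (Z/194Z)^× is cyclic of order 96, the number of elements of order d is φ(d) when d | 96 and 0 otherwise.
8 = 2^3 divides 96, and φ(8) = 4.

4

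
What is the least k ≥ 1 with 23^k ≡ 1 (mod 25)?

Since 23 ∈ (Z/25Z)^×, its order divides φ(25) = φ(5^2) = 5·(5−1) = 20 = 2^2 · 5.
Divisors of 20: 1, 2, 4, 5, 10, 20.
Test each divisor d:
23^1 ≡ 23 (mod 25)
23^2 ≡ 4 (mod 25)
23^4 ≡ 16 (mod 25)
23^5 ≡ 18 (mod 25)
23^10 ≡ 24 (mod 25)
23^20 ≡ 1 (mod 25) ✓
Therefore the multiplicative order of 23 modulo 25 is 20.

20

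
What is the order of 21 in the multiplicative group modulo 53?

ord(21) | φ(53) = 53 − 1 = 52 = 2^2 · 13.
Divisors of 52: 1, 2, 4, 13, 26, 52.
Compute 21^d (mod 53) for the divisors d until we hit 1:
21^1 ≡ 21
21^2 ≡ 17
21^4 ≡ 24
21^13 ≡ 23
21^26 ≡ 52
21^52 ≡ 1
The smallest such exponent is 52, so the order of 21 is 52.

52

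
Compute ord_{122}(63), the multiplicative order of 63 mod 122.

By Lagrange's theorem, ord_122(63) divides φ(122) = φ(2)·φ(61) = 1·60 = 60 = 2^2 · 3 · 5.
Divisors of 60: 1, 2, 3, 4, 5, 6, 10, 12, 15, 20, 30, 60.
Check 63^d mod 122 for each divisor in increasing order:
63^1 ≡ 63 (mod 122)
63^2 ≡ 65 (mod 122)
63^3 ≡ 69 (mod 122)
63^4 ≡ 77 (mod 122)
63^5 ≡ 93 (mod 122)
63^6 ≡ 3 (mod 122)
63^10 ≡ 109 (mod 122)
63^12 ≡ 9 (mod 122)
63^15 ≡ 11 (mod 122)
63^20 ≡ 47 (mod 122)
63^30 ≡ 121 (mod 122)
63^60 ≡ 1 (mod 122) ✓
Therefore the multiplicative order of 63 modulo 122 is 60.

60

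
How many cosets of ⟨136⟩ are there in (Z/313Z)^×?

By Lagrange's theorem, ord_313(136) divides φ(313) = 313 − 1 = 312 = 2^3 · 3 · 13.
Divisors of 312: 1, 2, 3, 4, 6, 8, 12, 13, 24, 26, 39, 52, 78, 104, 156, 312.
Evaluate successive powers at the divisors of 312:
136^1 ≡ 136 (mod 313)
136^2 ≡ 29 (mod 313)
136^3 ≡ 188 (mod 313)
136^4 ≡ 215 (mod 313)
136^6 ≡ 288 (mod 313)
136^8 ≡ 214 (mod 313)
136^12 ≡ 312 (mod 313)
136^13 ≡ 177 (mod 313)
136^24 ≡ 1 (mod 313) ✓
So ord_313(136) = 24, hence |⟨136⟩| = 24.
Index = |(Z/313Z)^×| / |⟨136⟩| = 312 / 24 = 13.

13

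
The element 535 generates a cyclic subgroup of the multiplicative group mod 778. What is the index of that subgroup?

1

Since 535 ∈ (Z/778Z)^×, its order divides φ(778) = φ(2)·φ(389) = 1·388 = 388 = 2^2 · 97.
Divisors of 388: 1, 2, 4, 97, 194, 388.
Compute 535^d (mod 778) for the divisors d until we hit 1:
535^1 ≡ 535 (mod 778)
535^2 ≡ 699 (mod 778)
535^4 ≡ 17 (mod 778)
535^97 ≡ 115 (mod 778)
535^194 ≡ 777 (mod 778)
535^388 ≡ 1 (mod 778) ✓
The order of 535 is 388, so the subgroup it generates has 388 elements.
[(Z/778Z)^× : ⟨535⟩] = 388/388 = 1.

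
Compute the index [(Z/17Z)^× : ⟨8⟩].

2

ord(8) | φ(17) = 17 − 1 = 16 = 2^4.
Divisors of 16: 1, 2, 4, 8, 16.
Test each divisor d:
8^1 ≡ 8
8^2 ≡ 13
8^4 ≡ 16
8^8 ≡ 1
The order of 8 is 8, so the subgroup it generates has 8 elements.
Index = |(Z/17Z)^×| / |⟨8⟩| = 16 / 8 = 2.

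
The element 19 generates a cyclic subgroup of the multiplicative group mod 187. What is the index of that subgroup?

4

The order of 19 must divide φ(187) = φ(11·17) = (11−1)·(17−1) = 10·16 = 160 = 2^5 · 5.
Divisors of 160: 1, 2, 4, 5, 8, 10, 16, 20, 32, 40, 80, 160.
Check 19^d mod 187 for each divisor in increasing order:
19^1 ≡ 19 (mod 187)
19^2 ≡ 174 (mod 187)
19^4 ≡ 169 (mod 187)
19^5 ≡ 32 (mod 187)
19^8 ≡ 137 (mod 187)
19^10 ≡ 89 (mod 187)
19^16 ≡ 69 (mod 187)
19^20 ≡ 67 (mod 187)
19^32 ≡ 86 (mod 187)
19^40 ≡ 1 (mod 187) ✓
Thus |⟨19⟩| = ord(19) = 40.
[(Z/187Z)^× : ⟨19⟩] = 160/40 = 4.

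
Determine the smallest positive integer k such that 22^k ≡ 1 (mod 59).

29

Since 22 ∈ (Z/59Z)^×, its order divides φ(59) = 59 − 1 = 58 = 2 · 29.
Divisors of 58: 1, 2, 29, 58.
Evaluate successive powers at the divisors of 58:
22^1 ≡ 22 (mod 59)
22^2 ≡ 12 (mod 59)
22^29 ≡ 1 (mod 59) ✓
Therefore the multiplicative order of 22 modulo 59 is 29.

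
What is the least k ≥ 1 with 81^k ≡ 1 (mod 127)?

Since 81 ∈ (Z/127Z)^×, its order divides φ(127) = 127 − 1 = 126 = 2 · 3^2 · 7.
Divisors of 126: 1, 2, 3, 6, 7, 9, 14, 18, 21, 42, 63, 126.
Check 81^d mod 127 for each divisor in increasing order:
81^1 ≡ 81
81^2 ≡ 84
81^3 ≡ 73
81^6 ≡ 122
81^7 ≡ 103
81^9 ≡ 16
81^14 ≡ 68
81^18 ≡ 2
81^21 ≡ 19
81^42 ≡ 107
81^63 ≡ 1
So ord_127(81) = 63.

63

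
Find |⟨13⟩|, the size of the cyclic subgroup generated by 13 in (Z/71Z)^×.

ord(13) | φ(71) = 71 − 1 = 70 = 2 · 5 · 7.
Divisors of 70: 1, 2, 5, 7, 10, 14, 35, 70.
Check 13^d mod 71 for each divisor in increasing order:
13^1 ≡ 13 (mod 71)
13^2 ≡ 27 (mod 71)
13^5 ≡ 34 (mod 71)
13^7 ≡ 66 (mod 71)
13^10 ≡ 20 (mod 71)
13^14 ≡ 25 (mod 71)
13^35 ≡ 70 (mod 71)
13^70 ≡ 1 (mod 71) ✓
So ord_71(13) = 70.

70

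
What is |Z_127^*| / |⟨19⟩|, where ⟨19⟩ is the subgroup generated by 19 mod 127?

ord(19) | φ(127) = 127 − 1 = 126 = 2 · 3^2 · 7.
Divisors of 126: 1, 2, 3, 6, 7, 9, 14, 18, 21, 42, 63, 126.
Evaluate successive powers at the divisors of 126:
19^1 ≡ 19 (mod 127)
19^2 ≡ 107 (mod 127)
19^3 ≡ 1 (mod 127) ✓
The order of 19 is 3, so the subgroup it generates has 3 elements.
[(Z/127Z)^× : ⟨19⟩] = 126/3 = 42.

42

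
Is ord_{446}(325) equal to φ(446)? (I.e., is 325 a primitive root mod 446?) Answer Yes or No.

Yes

φ(446) = φ(2)·φ(223) = 1·222 = 222 = 2 · 3 · 37.
It suffices to check that the order of 325 is not a proper divisor of 222: compute 325^(222/q) for q ∈ {2, 3, 37}.
325^111 ≡ 445 (mod 446)  [q = 2: ≢ 1 ✓]
325^74 ≡ 183 (mod 446)  [q = 3: ≢ 1 ✓]
325^6 ≡ 171 (mod 446)  [q = 37: ≢ 1 ✓]
None equal 1, so ord_446(325) = 222: 325 is a primitive root.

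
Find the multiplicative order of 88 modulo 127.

Since 88 ∈ (Z/127Z)^×, its order divides φ(127) = 127 − 1 = 126 = 2 · 3^2 · 7.
Divisors of 126: 1, 2, 3, 6, 7, 9, 14, 18, 21, 42, 63, 126.
Compute 88^d (mod 127) for the divisors d until we hit 1:
88^1 ≡ 88 (mod 127)
88^2 ≡ 124 (mod 127)
88^3 ≡ 117 (mod 127)
88^6 ≡ 100 (mod 127)
88^7 ≡ 37 (mod 127)
88^9 ≡ 16 (mod 127)
88^14 ≡ 99 (mod 127)
88^18 ≡ 2 (mod 127)
88^21 ≡ 107 (mod 127)
88^42 ≡ 19 (mod 127)
88^63 ≡ 1 (mod 127) ✓
Therefore the multiplicative order of 88 modulo 127 is 63.

63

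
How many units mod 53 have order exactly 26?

12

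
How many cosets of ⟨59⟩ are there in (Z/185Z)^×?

ord(59) | φ(185) = φ(5·37) = (5−1)·(37−1) = 4·36 = 144 = 2^4 · 3^2.
Divisors of 144: 1, 2, 3, 4, 6, 8, 9, 12, 16, 18, 24, 36, 48, 72, 144.
Test each divisor d:
59^1 ≡ 59
59^2 ≡ 151
59^3 ≡ 29
59^4 ≡ 46
59^6 ≡ 101
59^8 ≡ 81
59^9 ≡ 154
59^12 ≡ 26
59^16 ≡ 86
59^18 ≡ 36
59^24 ≡ 121
59^36 ≡ 1
The order of 59 is 36, so the subgroup it generates has 36 elements.
[(Z/185Z)^× : ⟨59⟩] = 144/36 = 4.

4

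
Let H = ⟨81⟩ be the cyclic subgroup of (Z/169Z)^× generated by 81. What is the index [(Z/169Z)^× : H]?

The order of 81 must divide φ(169) = φ(13^2) = 13·(13−1) = 156 = 2^2 · 3 · 13.
Divisors of 156: 1, 2, 3, 4, 6, 12, 13, 26, 39, 52, 78, 156.
Test each divisor d:
81^1 ≡ 81
81^2 ≡ 139
81^3 ≡ 105
81^4 ≡ 55
81^6 ≡ 40
81^12 ≡ 79
81^13 ≡ 146
81^26 ≡ 22
81^39 ≡ 1
Thus |⟨81⟩| = ord(81) = 39.
Index = |(Z/169Z)^×| / |⟨81⟩| = 156 / 39 = 4.

4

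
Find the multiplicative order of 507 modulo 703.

Since 507 ∈ (Z/703Z)^×, its order divides φ(703) = φ(19·37) = (19−1)·(37−1) = 18·36 = 648 = 2^3 · 3^4.
Divisors of 648: 1, 2, 3, 4, 6, 8, 9, 12, 18, 24, 27, 36, 54, 72, 81, 108, 162, 216, 324, 648.
Compute 507^d (mod 703) for the divisors d until we hit 1:
507^1 ≡ 507 (mod 703)
507^2 ≡ 454 (mod 703)
507^3 ≡ 297 (mod 703)
507^4 ≡ 137 (mod 703)
507^6 ≡ 334 (mod 703)
507^8 ≡ 491 (mod 703)
507^9 ≡ 75 (mod 703)
507^12 ≡ 482 (mod 703)
507^18 ≡ 1 (mod 703) ✓
The smallest such exponent is 18, so the order of 507 is 18.

18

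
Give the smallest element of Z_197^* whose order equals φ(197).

2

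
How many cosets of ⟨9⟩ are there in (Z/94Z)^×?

Since 9 ∈ (Z/94Z)^×, its order divides φ(94) = φ(2)·φ(47) = 1·46 = 46 = 2 · 23.
Divisors of 46: 1, 2, 23, 46.
Compute 9^d (mod 94) for the divisors d until we hit 1:
9^1 ≡ 9 (mod 94)
9^2 ≡ 81 (mod 94)
9^23 ≡ 1 (mod 94) ✓
The order of 9 is 23, so the subgroup it generates has 23 elements.
[(Z/94Z)^× : ⟨9⟩] = 46/23 = 2.

2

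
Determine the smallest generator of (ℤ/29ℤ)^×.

φ(29) = 29 − 1 = 28 = 2^2 · 7.
Test candidates g = 2, 3, … against the prime factors q ∈ {2, 7} of φ(29): g is a generator iff g^(28/q) ≢ 1 for every such q.
g = 2: 2^14 ≡ 28; 2^4 ≡ 16 — none is 1, so 2 is a primitive root.
The smallest primitive root modulo 29 is 2.

2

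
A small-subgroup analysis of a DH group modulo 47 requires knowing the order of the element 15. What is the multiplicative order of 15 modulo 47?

Since 15 ∈ (Z/47Z)^×, its order divides φ(47) = 47 − 1 = 46 = 2 · 23.
Divisors of 46: 1, 2, 23, 46.
Check 15^d mod 47 for each divisor in increasing order:
15^1 ≡ 15 (mod 47)
15^2 ≡ 37 (mod 47)
15^23 ≡ 46 (mod 47)
15^46 ≡ 1 (mod 47) ✓
So ord_47(15) = 46.

46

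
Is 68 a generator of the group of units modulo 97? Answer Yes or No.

φ(97) = 97 − 1 = 96 = 2^5 · 3.
68 is a primitive root mod 97 iff 68^(φ(97)/q) ≢ 1 for every prime q | φ(97), i.e. q ∈ {2, 3}.
68^48 ≡ 96 (mod 97)  [q = 2: ≢ 1 ✓]
68^32 ≡ 35 (mod 97)  [q = 3: ≢ 1 ✓]
Every test exponent gives a nontrivial residue, hence 68 generates the full group.

Yes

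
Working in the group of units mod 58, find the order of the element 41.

ord(41) | φ(58) = φ(2)·φ(29) = 1·28 = 28 = 2^2 · 7.
Divisors of 28: 1, 2, 4, 7, 14, 28.
Test each divisor d:
41^1 ≡ 41
41^2 ≡ 57
41^4 ≡ 1
The smallest such exponent is 4, so the order of 41 is 4.

4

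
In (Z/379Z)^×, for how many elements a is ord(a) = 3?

2

φ(379) = 379 − 1 = 378 = 2 · 3^3 · 7.
(Z/379Z)^× is cyclic (|G| = 378); a cyclic group of order m has exactly φ(d) elements of each order d | m, and none otherwise.
3 | 378, and φ(3) = 3 − 1 = 2.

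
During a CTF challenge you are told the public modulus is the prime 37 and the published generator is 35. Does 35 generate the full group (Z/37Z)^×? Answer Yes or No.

Yes

φ(37) = 37 − 1 = 36 = 2^2 · 3^2.
It suffices to check that the order of 35 is not a proper divisor of 36: compute 35^(36/q) for q ∈ {2, 3}.
35^18 ≡ 36 (mod 37)  [q = 2: ≢ 1 ✓]
35^12 ≡ 26 (mod 37)  [q = 3: ≢ 1 ✓]
None equal 1, so ord_37(35) = 36: 35 is a primitive root.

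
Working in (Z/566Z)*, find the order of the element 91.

Since 91 ∈ (Z/566Z)^×, its order divides φ(566) = φ(2)·φ(283) = 1·282 = 282 = 2 · 3 · 47.
Divisors of 282: 1, 2, 3, 6, 47, 94, 141, 282.
Check 91^d mod 566 for each divisor in increasing order:
91^1 ≡ 91 (mod 566)
91^2 ≡ 357 (mod 566)
91^3 ≡ 225 (mod 566)
91^6 ≡ 251 (mod 566)
91^47 ≡ 327 (mod 566)
91^94 ≡ 521 (mod 566)
91^141 ≡ 1 (mod 566) ✓
Hence ord(91) = 141.

141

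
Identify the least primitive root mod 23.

5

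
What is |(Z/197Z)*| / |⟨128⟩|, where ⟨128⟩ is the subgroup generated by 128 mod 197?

7

The order of 128 must divide φ(197) = 197 − 1 = 196 = 2^2 · 7^2.
Divisors of 196: 1, 2, 4, 7, 14, 28, 49, 98, 196.
Compute 128^d (mod 197) for the divisors d until we hit 1:
128^1 ≡ 128 (mod 197)
128^2 ≡ 33 (mod 197)
128^4 ≡ 104 (mod 197)
128^7 ≡ 183 (mod 197)
128^14 ≡ 196 (mod 197)
128^28 ≡ 1 (mod 197) ✓
The order of 128 is 28, so the subgroup it generates has 28 elements.
The index is φ(197) / ord(128) = 196 / 28 = 7.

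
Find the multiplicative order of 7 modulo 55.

ord(7) | φ(55) = φ(5·11) = (5−1)·(11−1) = 4·10 = 40 = 2^3 · 5.
Divisors of 40: 1, 2, 4, 5, 8, 10, 20, 40.
Evaluate successive powers at the divisors of 40:
7^1 ≡ 7 (mod 55)
7^2 ≡ 49 (mod 55)
7^4 ≡ 36 (mod 55)
7^5 ≡ 32 (mod 55)
7^8 ≡ 31 (mod 55)
7^10 ≡ 34 (mod 55)
7^20 ≡ 1 (mod 55) ✓
The smallest such exponent is 20, so the order of 7 is 20.

20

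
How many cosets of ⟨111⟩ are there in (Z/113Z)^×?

4

ord(111) | φ(113) = 113 − 1 = 112 = 2^4 · 7.
Divisors of 112: 1, 2, 4, 7, 8, 14, 16, 28, 56, 112.
Evaluate successive powers at the divisors of 112:
111^1 ≡ 111 (mod 113)
111^2 ≡ 4 (mod 113)
111^4 ≡ 16 (mod 113)
111^7 ≡ 98 (mod 113)
111^8 ≡ 30 (mod 113)
111^14 ≡ 112 (mod 113)
111^16 ≡ 109 (mod 113)
111^28 ≡ 1 (mod 113) ✓
Thus |⟨111⟩| = ord(111) = 28.
Index = |(Z/113Z)^×| / |⟨111⟩| = 112 / 28 = 4.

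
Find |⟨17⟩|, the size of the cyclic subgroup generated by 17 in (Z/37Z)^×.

36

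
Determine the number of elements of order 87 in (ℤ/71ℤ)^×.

φ(71) = 71 − 1 = 70 = 2 · 5 · 7.
In a cyclic group of order 70, there are φ(d) elements of order d for each divisor d of 70, and zero for non-divisors.
Here 70 is not a multiple of 87, so there are no elements of order 87.

0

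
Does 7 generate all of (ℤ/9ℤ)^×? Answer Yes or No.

φ(9) = φ(3^2) = 3·(3−1) = 6 = 2 · 3.
Test 7^(6/q) mod 9 for each prime factor q of 6:
7^3 ≡ 1 (mod 9)  [q = 2: ≡ 1 ✗]
7^2 ≡ 4 (mod 9)  [q = 3: ≢ 1 ✓]
7^3 ≡ 1 shows ord(7) | 3, strictly less than φ(9); not a primitive root.

No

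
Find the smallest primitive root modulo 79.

φ(79) = 79 − 1 = 78 = 2 · 3 · 13.
g is a primitive root iff g^(78/q) ≢ 1 (mod 79) for each prime q ∈ {2, 3, 13}.
g = 2: 2^39 ≡ 1 — hits 1, so not a primitive root.
g = 3: 3^39 ≡ 78; 3^26 ≡ 23; 3^6 ≡ 18 — none is 1, so 3 is a primitive root.
Hence the least primitive root of 79 is 3.

3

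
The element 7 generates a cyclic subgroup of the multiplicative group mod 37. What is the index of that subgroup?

4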